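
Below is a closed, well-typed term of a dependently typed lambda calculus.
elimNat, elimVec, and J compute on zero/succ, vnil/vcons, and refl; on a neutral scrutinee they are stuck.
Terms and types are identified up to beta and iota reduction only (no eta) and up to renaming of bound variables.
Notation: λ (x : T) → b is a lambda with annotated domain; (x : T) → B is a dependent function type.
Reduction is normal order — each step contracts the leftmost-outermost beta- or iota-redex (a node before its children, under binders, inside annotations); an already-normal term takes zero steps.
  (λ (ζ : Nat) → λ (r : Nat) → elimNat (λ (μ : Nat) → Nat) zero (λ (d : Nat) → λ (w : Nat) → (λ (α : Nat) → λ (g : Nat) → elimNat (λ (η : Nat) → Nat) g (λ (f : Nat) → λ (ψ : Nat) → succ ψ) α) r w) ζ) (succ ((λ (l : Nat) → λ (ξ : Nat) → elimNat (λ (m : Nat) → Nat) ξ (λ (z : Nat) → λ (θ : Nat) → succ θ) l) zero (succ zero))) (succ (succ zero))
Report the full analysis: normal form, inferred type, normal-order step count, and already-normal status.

resulting normal form:
  succ (succ (succ (succ zero)))
inferred type:
  Nat
reduction steps (normal order): 30
started in normal form: no
first contracted redex: a beta-redex


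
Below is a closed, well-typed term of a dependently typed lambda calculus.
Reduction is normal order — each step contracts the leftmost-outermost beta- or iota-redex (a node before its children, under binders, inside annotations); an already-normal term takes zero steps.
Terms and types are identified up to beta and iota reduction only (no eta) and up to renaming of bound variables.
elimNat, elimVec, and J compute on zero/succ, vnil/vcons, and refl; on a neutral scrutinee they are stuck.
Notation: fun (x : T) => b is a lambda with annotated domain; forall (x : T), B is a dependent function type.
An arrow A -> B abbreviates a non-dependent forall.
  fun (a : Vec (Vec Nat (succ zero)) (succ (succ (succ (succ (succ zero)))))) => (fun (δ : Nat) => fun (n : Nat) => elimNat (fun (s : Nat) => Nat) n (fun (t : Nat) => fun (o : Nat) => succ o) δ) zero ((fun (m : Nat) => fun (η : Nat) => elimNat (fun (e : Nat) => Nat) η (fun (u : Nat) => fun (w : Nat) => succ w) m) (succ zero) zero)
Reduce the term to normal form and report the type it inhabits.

normal form:
  fun (a : Vec (Vec Nat (succ zero)) (succ (succ (succ (succ (succ zero)))))) => succ zero
the term's type:
  Vec (Vec Nat (succ zero)) (succ (succ (succ (succ (succ zero))))) -> Nat
observation: reduction starts at a beta-redex, and 9 normal-order steps reach the normal form.


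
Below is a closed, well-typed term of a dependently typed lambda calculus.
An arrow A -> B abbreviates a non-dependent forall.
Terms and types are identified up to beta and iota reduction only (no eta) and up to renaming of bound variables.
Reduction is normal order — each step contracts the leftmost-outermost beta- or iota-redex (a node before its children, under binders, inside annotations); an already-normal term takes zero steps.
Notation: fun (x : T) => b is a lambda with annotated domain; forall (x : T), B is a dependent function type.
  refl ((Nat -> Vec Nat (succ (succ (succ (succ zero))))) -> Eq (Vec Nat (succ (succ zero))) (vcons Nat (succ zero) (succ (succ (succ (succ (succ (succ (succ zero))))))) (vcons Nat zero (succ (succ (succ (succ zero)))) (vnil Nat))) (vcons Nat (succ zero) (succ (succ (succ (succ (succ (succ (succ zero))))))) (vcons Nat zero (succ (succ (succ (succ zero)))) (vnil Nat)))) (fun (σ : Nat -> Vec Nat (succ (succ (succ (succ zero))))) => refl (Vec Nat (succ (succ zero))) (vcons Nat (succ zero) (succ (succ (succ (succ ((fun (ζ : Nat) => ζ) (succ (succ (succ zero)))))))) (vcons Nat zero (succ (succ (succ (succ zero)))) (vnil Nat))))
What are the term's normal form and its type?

normal form:
  refl ((Nat -> Vec Nat (succ (succ (succ (succ zero))))) -> Eq (Vec Nat (succ (succ zero))) (vcons Nat (succ zero) (succ (succ (succ (succ (succ (succ (succ zero))))))) (vcons Nat zero (succ (succ (succ (succ zero)))) (vnil Nat))) (vcons Nat (succ zero) (succ (succ (succ (succ (succ (succ (succ zero))))))) (vcons Nat zero (succ (succ (succ (succ zero)))) (vnil Nat)))) (fun (σ : Nat -> Vec Nat (succ (succ (succ (succ zero))))) => refl (Vec Nat (succ (succ zero))) (vcons Nat (succ zero) (succ (succ (succ (succ (succ (succ (succ zero))))))) (vcons Nat zero (succ (succ (succ (succ zero)))) (vnil Nat))))
type:
  Eq ((Nat -> Vec Nat (succ (succ (succ (succ zero))))) -> Eq (Vec Nat (succ (succ zero))) (vcons Nat (succ zero) (succ (succ (succ (succ (succ (succ (succ zero))))))) (vcons Nat zero (succ (succ (succ (succ zero)))) (vnil Nat))) (vcons Nat (succ zero) (succ (succ (succ (succ (succ (succ (succ zero))))))) (vcons Nat zero (succ (succ (succ (succ zero)))) (vnil Nat)))) (fun (σ : Nat -> Vec Nat (succ (succ (succ (succ zero))))) => refl (Vec Nat (succ (succ zero))) (vcons Nat (succ zero) (succ (succ (succ (succ (succ (succ (succ zero))))))) (vcons Nat zero (succ (succ (succ (succ zero)))) (vnil Nat)))) (fun (ζ : Nat -> Vec Nat (succ (succ (succ (succ zero))))) => refl (Vec Nat (succ (succ zero))) (vcons Nat (succ zero) (succ (succ (succ (succ (succ (succ (succ zero))))))) (vcons Nat zero (succ (succ (succ (succ zero)))) (vnil Nat))))


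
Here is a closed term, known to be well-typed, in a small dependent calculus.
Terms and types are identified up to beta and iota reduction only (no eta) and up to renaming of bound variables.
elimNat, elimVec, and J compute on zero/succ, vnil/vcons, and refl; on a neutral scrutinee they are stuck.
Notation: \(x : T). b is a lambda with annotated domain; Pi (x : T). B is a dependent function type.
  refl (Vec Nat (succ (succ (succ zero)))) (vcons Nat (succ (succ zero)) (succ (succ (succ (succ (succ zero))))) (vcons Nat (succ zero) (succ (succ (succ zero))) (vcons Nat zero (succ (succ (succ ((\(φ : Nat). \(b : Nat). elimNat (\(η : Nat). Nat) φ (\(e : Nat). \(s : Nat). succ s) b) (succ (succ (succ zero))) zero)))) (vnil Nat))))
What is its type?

type:
  Eq (Vec Nat (succ (succ (succ zero)))) (vcons Nat (succ (succ zero)) (succ (succ (succ (succ (succ zero))))) (vcons Nat (succ zero) (succ (succ (succ zero))) (vcons Nat zero (succ (succ (succ (succ (succ (succ zero)))))) (vnil Nat)))) (vcons Nat (succ (succ zero)) (succ (succ (succ (succ (succ zero))))) (vcons Nat (succ zero) (succ (succ (succ zero))) (vcons Nat zero (succ (succ (succ (succ (succ (succ zero)))))) (vnil Nat))))


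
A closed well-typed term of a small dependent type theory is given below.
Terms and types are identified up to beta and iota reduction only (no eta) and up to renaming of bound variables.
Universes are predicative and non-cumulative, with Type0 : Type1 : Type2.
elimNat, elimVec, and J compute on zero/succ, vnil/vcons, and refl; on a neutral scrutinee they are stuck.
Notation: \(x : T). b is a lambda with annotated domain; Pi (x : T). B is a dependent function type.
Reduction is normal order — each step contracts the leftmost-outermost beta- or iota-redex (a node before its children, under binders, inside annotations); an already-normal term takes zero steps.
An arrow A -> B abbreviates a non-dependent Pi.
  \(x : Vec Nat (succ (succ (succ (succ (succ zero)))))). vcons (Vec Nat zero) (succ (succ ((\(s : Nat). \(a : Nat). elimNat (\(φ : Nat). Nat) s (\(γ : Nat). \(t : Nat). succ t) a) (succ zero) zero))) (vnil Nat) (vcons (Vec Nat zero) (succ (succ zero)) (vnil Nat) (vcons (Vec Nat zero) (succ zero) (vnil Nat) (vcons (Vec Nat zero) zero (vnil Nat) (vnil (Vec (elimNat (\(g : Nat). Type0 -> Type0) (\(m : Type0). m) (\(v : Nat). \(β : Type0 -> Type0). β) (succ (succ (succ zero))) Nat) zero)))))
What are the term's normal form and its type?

normal form:
  \(x : Vec Nat (succ (succ (succ (succ (succ zero)))))). vcons (Vec Nat zero) (succ (succ (succ zero))) (vnil Nat) (vcons (Vec Nat zero) (succ (succ zero)) (vnil Nat) (vcons (Vec Nat zero) (succ zero) (vnil Nat) (vcons (Vec Nat zero) zero (vnil Nat) (vnil (Vec Nat zero)))))
the term's type:
  Vec Nat (succ (succ (succ (succ (succ zero))))) -> Vec (Vec Nat zero) (succ (succ (succ (succ zero))))


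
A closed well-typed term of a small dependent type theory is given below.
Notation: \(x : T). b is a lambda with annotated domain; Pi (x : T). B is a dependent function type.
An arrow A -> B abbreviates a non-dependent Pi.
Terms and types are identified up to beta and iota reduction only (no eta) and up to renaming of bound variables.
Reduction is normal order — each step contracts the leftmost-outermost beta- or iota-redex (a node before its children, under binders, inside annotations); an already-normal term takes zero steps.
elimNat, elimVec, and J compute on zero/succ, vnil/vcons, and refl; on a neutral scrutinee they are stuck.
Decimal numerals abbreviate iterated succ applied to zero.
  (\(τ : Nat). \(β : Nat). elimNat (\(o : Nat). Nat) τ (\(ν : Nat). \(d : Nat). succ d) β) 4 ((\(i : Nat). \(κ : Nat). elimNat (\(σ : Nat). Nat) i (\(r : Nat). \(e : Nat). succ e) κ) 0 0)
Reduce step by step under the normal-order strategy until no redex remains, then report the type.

reduction (normal order):
  (\(τ : Nat). \(β : Nat). elimNat (\(o : Nat). Nat) τ (\(ν : Nat). \(d : Nat). succ d) β) 4 ((\(i : Nat). \(κ : Nat). elimNat (\(σ : Nat). Nat) i (\(r : Nat). \(e : Nat). succ e) κ) 0 0)
  ~> (\(τ : Nat). elimNat (\(β : Nat). Nat) 4 (\(o : Nat). \(ν : Nat). succ ν) τ) ((\(d : Nat). \(i : Nat). elimNat (\(κ : Nat). Nat) d (\(σ : Nat). \(r : Nat). succ r) i) 0 0)
  ~> elimNat (\(τ : Nat). Nat) 4 (\(β : Nat). \(o : Nat). succ o) ((\(ν : Nat). \(d : Nat). elimNat (\(i : Nat). Nat) ν (\(κ : Nat). \(σ : Nat). succ σ) d) 0 0)
  ~> elimNat (\(τ : Nat). Nat) 4 (\(β : Nat). \(o : Nat). succ o) ((\(ν : Nat). elimNat (\(d : Nat). Nat) 0 (\(i : Nat). \(κ : Nat). succ κ) ν) 0)
  ~> elimNat (\(τ : Nat). Nat) 4 (\(β : Nat). \(o : Nat). succ o) (elimNat (\(ν : Nat). Nat) 0 (\(d : Nat). \(i : Nat). succ i) 0)
  ~> elimNat (\(τ : Nat). Nat) 4 (\(β : Nat). \(o : Nat). succ o) 0
  ~> 4
inferred type:
  Nat


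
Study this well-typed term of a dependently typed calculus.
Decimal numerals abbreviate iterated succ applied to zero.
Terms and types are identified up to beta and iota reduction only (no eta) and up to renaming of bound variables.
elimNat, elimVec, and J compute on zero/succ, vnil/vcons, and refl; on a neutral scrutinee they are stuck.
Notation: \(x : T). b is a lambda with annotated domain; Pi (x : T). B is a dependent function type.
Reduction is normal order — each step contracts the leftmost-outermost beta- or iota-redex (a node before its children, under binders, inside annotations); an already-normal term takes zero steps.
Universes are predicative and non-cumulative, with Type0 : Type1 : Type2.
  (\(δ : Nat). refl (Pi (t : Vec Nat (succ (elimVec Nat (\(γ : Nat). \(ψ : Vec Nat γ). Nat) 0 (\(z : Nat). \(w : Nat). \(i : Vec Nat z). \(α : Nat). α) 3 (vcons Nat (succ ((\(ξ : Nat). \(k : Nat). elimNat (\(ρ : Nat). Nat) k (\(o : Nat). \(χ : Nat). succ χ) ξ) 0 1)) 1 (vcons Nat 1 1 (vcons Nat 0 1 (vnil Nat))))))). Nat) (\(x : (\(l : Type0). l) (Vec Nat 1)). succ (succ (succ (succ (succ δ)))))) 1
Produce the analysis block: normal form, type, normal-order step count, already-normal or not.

reduced normal form:
  refl (Pi (δ : Vec Nat 1). Nat) (\(t : Vec Nat 1). 6)
inferred type:
  Eq (Pi (δ : Vec Nat 1). Nat) (\(t : Vec Nat 1). 6) (\(γ : Vec Nat 1). 6)
normal-order step count: 18
started in normal form: no
first redex: a beta-redex


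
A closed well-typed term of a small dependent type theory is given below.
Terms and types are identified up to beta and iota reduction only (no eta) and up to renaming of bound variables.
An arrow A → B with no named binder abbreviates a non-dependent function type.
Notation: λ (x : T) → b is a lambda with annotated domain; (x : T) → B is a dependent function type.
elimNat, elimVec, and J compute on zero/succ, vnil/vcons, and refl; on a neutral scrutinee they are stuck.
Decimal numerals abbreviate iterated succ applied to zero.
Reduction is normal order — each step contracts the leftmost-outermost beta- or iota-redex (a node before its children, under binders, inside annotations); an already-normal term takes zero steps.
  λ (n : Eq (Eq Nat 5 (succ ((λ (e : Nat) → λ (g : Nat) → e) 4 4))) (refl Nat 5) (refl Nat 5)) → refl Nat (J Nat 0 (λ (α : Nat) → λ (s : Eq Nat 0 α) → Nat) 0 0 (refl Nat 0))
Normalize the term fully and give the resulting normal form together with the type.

normal form:
  λ (n : Eq (Eq Nat 5 5) (refl Nat 5) (refl Nat 5)) → refl Nat 0
type:
  Eq (Eq Nat 5 5) (refl Nat 5) (refl Nat 5) → Eq Nat 0 0


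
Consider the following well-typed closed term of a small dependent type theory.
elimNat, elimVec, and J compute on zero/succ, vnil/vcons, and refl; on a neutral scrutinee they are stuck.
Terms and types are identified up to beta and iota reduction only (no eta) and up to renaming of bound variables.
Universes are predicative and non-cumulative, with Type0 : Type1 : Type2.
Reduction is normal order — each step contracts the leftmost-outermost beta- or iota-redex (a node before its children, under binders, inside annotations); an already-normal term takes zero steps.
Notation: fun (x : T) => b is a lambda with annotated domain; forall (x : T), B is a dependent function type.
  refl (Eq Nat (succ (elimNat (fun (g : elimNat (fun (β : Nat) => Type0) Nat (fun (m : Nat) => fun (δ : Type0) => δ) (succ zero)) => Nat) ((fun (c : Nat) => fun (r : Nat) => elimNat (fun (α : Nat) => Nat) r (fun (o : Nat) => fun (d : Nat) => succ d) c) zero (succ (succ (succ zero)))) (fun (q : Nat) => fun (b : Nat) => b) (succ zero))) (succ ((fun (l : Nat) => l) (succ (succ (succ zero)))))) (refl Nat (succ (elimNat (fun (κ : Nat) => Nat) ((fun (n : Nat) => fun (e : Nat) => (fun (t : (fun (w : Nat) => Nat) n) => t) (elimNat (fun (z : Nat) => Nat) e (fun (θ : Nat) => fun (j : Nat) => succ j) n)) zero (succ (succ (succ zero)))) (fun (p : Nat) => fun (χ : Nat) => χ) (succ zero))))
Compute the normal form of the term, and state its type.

resulting normal form:
  refl (Eq Nat (succ (succ (succ (succ zero)))) (succ (succ (succ (succ zero))))) (refl Nat (succ (succ (succ (succ zero)))))
inferred type:
  Eq (Eq Nat (succ (succ (succ (succ zero)))) (succ (succ (succ (succ zero))))) (refl Nat (succ (succ (succ (succ zero))))) (refl Nat (succ (succ (succ (succ zero)))))


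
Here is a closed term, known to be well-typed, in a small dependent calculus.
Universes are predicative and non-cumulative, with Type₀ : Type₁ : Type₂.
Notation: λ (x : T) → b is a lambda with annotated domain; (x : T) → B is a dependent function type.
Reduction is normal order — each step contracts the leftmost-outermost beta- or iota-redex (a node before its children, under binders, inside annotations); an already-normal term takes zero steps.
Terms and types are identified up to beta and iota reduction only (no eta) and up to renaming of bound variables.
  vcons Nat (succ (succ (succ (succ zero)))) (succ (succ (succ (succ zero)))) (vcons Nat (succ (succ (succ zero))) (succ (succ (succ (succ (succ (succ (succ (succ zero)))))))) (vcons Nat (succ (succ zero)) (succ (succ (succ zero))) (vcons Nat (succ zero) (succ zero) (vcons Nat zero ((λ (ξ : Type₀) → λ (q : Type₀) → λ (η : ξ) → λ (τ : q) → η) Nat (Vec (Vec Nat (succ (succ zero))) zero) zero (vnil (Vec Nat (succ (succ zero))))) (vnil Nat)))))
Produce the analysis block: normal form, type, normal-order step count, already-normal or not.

resulting normal form:
  vcons Nat (succ (succ (succ (succ zero)))) (succ (succ (succ (succ zero)))) (vcons Nat (succ (succ (succ zero))) (succ (succ (succ (succ (succ (succ (succ (succ zero)))))))) (vcons Nat (succ (succ zero)) (succ (succ (succ zero))) (vcons Nat (succ zero) (succ zero) (vcons Nat zero zero (vnil Nat)))))
the term's type:
  Vec Nat (succ (succ (succ (succ (succ zero)))))
steps to reach normal form (normal order): 4
term was already normal: no
first contracted redex: a beta-redex


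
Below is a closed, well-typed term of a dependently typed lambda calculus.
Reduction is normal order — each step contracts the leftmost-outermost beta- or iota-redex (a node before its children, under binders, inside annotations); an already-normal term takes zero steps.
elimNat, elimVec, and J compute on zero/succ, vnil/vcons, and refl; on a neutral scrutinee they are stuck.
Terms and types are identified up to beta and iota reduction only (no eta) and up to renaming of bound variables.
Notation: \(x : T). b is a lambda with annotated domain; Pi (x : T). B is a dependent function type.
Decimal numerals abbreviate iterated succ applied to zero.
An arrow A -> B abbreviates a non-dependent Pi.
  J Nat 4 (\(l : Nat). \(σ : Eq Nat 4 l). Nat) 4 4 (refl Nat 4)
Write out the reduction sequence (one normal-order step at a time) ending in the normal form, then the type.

normal-order reduction sequence:
  J Nat 4 (\(l : Nat). \(σ : Eq Nat 4 l). Nat) 4 4 (refl Nat 4)
  ~> 4
inferred type:
  Nat


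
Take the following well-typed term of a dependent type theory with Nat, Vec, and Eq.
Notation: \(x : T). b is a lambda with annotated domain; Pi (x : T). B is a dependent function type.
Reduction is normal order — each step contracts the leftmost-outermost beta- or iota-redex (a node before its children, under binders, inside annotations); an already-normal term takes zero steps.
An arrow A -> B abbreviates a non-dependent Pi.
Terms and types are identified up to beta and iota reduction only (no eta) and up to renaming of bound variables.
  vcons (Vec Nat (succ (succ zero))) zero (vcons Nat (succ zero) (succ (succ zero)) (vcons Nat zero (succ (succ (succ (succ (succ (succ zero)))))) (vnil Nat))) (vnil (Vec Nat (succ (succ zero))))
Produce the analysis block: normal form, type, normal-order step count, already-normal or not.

resulting normal form:
  vcons (Vec Nat (succ (succ zero))) zero (vcons Nat (succ zero) (succ (succ zero)) (vcons Nat zero (succ (succ (succ (succ (succ (succ zero)))))) (vnil Nat))) (vnil (Vec Nat (succ (succ zero))))
the term's type:
  Vec (Vec Nat (succ (succ zero))) (succ zero)
steps to reach normal form (normal order): 0
term was already normal: yes


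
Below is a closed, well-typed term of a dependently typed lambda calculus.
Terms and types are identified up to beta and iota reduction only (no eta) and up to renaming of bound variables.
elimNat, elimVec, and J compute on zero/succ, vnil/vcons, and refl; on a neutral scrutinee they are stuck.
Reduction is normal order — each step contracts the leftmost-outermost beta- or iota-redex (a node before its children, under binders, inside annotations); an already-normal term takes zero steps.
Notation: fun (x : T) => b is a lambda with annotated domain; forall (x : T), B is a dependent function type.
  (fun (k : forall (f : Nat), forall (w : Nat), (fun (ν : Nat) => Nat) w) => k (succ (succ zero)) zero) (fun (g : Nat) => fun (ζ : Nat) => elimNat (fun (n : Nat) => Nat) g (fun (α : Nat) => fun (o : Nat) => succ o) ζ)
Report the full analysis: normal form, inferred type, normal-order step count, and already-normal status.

normal form:
  succ (succ zero)
the term's type:
  Nat
normal-order step count: 4
already normal: no
first redex: a beta-redex


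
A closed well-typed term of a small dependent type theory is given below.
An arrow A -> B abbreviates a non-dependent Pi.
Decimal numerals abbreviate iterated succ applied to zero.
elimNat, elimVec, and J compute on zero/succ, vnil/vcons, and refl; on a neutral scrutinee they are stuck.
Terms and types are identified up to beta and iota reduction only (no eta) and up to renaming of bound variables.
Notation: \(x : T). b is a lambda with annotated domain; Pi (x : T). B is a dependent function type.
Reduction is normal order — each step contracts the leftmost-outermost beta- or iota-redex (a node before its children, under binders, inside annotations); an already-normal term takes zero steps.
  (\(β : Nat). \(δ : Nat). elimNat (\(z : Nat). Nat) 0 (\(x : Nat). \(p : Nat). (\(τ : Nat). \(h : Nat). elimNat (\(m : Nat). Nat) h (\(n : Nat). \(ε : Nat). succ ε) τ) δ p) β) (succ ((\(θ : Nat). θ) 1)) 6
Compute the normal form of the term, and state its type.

reduced normal form:
  12
inferred type:
  Nat
observation: contracting a beta-redex first, the term normalizes in 52 steps.


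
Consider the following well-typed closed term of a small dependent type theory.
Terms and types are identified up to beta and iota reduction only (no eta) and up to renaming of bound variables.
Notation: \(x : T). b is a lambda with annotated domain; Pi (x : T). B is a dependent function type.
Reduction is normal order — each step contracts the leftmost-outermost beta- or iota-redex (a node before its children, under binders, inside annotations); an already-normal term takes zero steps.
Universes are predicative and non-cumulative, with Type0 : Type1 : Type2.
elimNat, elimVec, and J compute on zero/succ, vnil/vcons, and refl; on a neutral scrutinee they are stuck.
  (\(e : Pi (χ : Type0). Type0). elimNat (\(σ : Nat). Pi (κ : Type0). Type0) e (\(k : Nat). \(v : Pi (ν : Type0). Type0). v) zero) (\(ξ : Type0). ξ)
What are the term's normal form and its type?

reduced normal form:
  \(e : Type0). e
the term's type:
  Pi (e : Type0). Type0


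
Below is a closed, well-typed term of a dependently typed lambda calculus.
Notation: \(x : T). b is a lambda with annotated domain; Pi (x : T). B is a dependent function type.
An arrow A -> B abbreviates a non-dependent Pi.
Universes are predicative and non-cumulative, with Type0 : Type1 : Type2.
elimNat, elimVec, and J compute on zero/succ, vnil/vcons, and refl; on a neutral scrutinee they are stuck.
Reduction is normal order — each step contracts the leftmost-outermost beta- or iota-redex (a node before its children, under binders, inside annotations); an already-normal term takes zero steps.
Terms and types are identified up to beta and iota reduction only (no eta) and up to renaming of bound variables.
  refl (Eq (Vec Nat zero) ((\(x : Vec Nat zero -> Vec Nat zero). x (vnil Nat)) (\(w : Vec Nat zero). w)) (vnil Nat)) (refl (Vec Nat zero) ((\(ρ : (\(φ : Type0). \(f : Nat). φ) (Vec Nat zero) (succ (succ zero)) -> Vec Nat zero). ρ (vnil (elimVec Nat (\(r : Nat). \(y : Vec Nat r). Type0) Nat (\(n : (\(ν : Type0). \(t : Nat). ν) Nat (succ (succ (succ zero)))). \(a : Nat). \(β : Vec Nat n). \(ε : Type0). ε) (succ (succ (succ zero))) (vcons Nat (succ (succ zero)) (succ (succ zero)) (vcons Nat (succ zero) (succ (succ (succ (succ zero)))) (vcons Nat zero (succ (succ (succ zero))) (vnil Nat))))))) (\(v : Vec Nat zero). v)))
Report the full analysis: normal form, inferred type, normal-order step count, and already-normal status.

reduced normal form:
  refl (Eq (Vec Nat zero) (vnil Nat) (vnil Nat)) (refl (Vec Nat zero) (vnil Nat))
inferred type:
  Eq (Eq (Vec Nat zero) (vnil Nat) (vnil Nat)) (refl (Vec Nat zero) (vnil Nat)) (refl (Vec Nat zero) (vnil Nat))
steps to reach normal form (normal order): 20
term was already normal: no
first contracted redex: a beta-redex


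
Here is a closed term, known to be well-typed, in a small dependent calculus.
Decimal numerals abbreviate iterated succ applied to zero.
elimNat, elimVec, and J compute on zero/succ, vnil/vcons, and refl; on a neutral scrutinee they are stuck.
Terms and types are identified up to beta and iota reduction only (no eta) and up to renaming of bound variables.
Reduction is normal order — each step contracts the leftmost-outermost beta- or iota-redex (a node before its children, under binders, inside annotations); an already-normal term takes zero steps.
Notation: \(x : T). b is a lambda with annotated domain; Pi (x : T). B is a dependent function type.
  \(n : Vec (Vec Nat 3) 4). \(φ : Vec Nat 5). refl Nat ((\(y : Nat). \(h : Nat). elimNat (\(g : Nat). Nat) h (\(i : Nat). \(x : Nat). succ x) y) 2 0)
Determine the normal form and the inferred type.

normal form:
  \(n : Vec (Vec Nat 3) 4). \(φ : Vec Nat 5). refl Nat 2
the term's type:
  Pi (n : Vec (Vec Nat 3) 4). Pi (φ : Vec Nat 5). Eq Nat 2 2
observation: 9 normal-order steps normalize the term, beginning with a beta-redex.


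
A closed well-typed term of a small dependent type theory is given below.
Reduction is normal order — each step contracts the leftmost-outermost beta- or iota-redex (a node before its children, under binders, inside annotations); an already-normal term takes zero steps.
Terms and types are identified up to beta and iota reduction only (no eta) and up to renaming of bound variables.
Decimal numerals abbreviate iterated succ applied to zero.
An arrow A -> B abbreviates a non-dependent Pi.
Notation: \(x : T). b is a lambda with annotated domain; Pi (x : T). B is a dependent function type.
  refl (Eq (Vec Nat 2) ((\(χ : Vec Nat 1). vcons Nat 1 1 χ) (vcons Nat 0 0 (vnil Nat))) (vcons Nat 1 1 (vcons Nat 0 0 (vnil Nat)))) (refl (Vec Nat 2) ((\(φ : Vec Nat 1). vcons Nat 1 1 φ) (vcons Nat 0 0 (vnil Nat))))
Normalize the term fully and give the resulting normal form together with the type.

resulting normal form:
  refl (Eq (Vec Nat 2) (vcons Nat 1 1 (vcons Nat 0 0 (vnil Nat))) (vcons Nat 1 1 (vcons Nat 0 0 (vnil Nat)))) (refl (Vec Nat 2) (vcons Nat 1 1 (vcons Nat 0 0 (vnil Nat))))
type:
  Eq (Eq (Vec Nat 2) (vcons Nat 1 1 (vcons Nat 0 0 (vnil Nat))) (vcons Nat 1 1 (vcons Nat 0 0 (vnil Nat)))) (refl (Vec Nat 2) (vcons Nat 1 1 (vcons Nat 0 0 (vnil Nat)))) (refl (Vec Nat 2) (vcons Nat 1 1 (vcons Nat 0 0 (vnil Nat))))


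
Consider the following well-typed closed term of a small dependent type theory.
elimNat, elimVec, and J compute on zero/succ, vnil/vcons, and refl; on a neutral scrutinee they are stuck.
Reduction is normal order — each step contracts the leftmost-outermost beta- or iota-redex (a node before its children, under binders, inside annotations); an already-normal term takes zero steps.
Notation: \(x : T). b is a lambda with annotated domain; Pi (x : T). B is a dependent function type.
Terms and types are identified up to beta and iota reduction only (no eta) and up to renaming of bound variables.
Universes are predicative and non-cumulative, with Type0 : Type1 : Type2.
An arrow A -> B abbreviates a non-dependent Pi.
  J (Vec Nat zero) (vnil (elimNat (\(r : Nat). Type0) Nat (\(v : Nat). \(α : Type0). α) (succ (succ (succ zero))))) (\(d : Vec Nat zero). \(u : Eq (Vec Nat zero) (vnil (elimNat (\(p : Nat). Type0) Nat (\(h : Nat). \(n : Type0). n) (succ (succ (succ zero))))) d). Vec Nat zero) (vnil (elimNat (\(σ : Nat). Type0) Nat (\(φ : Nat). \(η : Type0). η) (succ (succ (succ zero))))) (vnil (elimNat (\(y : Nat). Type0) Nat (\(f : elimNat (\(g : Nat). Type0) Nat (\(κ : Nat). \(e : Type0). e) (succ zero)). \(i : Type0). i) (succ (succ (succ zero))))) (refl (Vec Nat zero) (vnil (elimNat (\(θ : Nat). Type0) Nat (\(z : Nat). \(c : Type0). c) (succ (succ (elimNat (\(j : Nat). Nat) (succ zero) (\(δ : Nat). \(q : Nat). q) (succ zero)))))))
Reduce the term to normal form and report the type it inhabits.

reduced normal form:
  vnil Nat
type:
  Vec Nat zero


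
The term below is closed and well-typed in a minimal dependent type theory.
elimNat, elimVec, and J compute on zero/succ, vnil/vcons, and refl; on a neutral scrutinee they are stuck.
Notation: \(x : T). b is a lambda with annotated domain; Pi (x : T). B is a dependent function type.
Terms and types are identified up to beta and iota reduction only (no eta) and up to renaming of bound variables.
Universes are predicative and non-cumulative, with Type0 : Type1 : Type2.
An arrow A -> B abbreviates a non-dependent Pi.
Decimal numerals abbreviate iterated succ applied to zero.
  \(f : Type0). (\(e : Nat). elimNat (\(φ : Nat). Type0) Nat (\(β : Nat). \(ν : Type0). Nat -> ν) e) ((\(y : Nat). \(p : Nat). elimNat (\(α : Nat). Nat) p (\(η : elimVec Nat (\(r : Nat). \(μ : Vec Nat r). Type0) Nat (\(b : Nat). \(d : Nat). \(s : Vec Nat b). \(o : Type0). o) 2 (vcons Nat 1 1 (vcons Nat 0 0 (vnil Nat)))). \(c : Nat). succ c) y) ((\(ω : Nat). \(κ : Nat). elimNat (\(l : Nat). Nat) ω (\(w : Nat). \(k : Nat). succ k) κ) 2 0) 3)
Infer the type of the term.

the term's type:
  Type0 -> Type0


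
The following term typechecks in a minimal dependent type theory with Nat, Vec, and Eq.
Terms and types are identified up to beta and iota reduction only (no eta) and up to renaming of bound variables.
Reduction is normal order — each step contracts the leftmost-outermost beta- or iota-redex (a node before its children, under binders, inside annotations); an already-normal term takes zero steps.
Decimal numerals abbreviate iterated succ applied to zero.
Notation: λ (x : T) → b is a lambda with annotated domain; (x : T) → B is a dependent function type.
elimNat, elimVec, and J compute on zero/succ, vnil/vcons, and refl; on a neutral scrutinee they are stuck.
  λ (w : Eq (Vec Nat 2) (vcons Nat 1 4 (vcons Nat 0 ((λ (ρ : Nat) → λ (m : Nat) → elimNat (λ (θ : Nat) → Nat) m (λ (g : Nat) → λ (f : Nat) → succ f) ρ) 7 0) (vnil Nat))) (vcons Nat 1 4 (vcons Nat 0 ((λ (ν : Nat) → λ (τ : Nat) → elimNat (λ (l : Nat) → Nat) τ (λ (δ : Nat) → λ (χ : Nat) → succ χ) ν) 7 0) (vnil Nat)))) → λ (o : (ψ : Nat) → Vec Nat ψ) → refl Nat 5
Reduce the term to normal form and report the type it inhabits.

normal form:
  λ (w : Eq (Vec Nat 2) (vcons Nat 1 4 (vcons Nat 0 7 (vnil Nat))) (vcons Nat 1 4 (vcons Nat 0 7 (vnil Nat)))) → λ (ρ : (m : Nat) → Vec Nat m) → refl Nat 5
the term's type:
  (w : Eq (Vec Nat 2) (vcons Nat 1 4 (vcons Nat 0 7 (vnil Nat))) (vcons Nat 1 4 (vcons Nat 0 7 (vnil Nat)))) → (ρ : (m : Nat) → Vec Nat m) → Eq Nat 5 5


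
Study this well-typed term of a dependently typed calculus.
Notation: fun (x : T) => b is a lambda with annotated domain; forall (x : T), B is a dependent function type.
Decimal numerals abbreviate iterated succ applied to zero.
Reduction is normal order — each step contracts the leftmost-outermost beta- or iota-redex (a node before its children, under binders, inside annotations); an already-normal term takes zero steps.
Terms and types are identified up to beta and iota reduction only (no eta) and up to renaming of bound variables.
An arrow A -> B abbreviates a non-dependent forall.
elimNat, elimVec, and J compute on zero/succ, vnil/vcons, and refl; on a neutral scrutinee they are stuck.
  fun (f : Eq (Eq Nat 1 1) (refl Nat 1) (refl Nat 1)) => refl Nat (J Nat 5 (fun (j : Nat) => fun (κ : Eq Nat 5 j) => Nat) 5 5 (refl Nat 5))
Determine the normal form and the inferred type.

normal form:
  fun (f : Eq (Eq Nat 1 1) (refl Nat 1) (refl Nat 1)) => refl Nat 5
inferred type:
  Eq (Eq Nat 1 1) (refl Nat 1) (refl Nat 1) -> Eq Nat 5 5
observation: reduction starts at a J iota-redex, and 1 normal-order step reach the normal form.


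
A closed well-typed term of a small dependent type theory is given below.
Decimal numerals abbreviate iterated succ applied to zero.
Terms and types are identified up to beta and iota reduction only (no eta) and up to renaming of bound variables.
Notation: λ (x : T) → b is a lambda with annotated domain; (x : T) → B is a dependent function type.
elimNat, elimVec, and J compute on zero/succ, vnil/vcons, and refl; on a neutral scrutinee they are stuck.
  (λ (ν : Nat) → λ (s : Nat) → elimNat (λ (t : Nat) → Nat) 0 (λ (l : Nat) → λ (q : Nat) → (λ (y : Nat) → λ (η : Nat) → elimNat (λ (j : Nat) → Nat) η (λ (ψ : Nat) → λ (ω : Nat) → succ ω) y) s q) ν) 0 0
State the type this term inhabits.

type:
  Nat


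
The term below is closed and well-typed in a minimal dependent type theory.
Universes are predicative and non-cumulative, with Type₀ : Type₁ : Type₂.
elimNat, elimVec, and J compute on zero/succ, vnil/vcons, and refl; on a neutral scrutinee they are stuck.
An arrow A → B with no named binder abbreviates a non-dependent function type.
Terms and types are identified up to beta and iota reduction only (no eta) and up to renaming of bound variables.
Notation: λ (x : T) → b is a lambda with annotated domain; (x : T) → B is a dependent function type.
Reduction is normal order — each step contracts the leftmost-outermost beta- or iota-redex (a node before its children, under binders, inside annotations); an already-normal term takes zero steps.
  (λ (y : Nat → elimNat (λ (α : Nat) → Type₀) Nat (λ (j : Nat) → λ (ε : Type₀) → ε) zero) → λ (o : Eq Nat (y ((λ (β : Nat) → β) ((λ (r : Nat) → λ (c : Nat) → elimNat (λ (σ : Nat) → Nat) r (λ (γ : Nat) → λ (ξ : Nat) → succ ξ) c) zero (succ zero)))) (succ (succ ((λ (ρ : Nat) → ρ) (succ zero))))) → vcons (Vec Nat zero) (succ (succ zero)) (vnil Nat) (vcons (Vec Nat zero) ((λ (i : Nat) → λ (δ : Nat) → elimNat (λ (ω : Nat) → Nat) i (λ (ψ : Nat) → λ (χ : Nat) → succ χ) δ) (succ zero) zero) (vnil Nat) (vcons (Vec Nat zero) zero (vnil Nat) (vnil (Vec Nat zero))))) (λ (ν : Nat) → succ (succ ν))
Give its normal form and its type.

normal form:
  λ (y : Eq Nat (succ (succ (succ zero))) (succ (succ (succ zero)))) → vcons (Vec Nat zero) (succ (succ zero)) (vnil Nat) (vcons (Vec Nat zero) (succ zero) (vnil Nat) (vcons (Vec Nat zero) zero (vnil Nat) (vnil (Vec Nat zero))))
the term's type:
  Eq Nat (succ (succ (succ zero))) (succ (succ (succ zero))) → Vec (Vec Nat zero) (succ (succ (succ zero)))
observation: normalization takes exactly 13 steps under the normal-order strategy.


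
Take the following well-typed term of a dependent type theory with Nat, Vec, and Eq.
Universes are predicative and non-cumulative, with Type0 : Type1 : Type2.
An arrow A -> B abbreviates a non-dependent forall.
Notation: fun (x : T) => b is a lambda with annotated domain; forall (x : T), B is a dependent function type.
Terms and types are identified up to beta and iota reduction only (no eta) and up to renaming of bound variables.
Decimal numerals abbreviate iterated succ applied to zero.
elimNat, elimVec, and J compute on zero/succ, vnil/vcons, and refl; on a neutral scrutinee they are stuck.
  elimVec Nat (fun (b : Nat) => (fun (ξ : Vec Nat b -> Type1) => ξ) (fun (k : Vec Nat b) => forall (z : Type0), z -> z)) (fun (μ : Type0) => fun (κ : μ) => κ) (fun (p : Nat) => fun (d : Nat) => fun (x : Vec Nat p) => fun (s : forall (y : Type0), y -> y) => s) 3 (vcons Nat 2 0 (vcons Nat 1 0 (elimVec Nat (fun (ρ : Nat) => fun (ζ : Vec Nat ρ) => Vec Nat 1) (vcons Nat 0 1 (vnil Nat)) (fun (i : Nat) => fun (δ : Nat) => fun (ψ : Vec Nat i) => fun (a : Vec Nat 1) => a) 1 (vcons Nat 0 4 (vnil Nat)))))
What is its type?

type:
  forall (b : Type0), b -> b


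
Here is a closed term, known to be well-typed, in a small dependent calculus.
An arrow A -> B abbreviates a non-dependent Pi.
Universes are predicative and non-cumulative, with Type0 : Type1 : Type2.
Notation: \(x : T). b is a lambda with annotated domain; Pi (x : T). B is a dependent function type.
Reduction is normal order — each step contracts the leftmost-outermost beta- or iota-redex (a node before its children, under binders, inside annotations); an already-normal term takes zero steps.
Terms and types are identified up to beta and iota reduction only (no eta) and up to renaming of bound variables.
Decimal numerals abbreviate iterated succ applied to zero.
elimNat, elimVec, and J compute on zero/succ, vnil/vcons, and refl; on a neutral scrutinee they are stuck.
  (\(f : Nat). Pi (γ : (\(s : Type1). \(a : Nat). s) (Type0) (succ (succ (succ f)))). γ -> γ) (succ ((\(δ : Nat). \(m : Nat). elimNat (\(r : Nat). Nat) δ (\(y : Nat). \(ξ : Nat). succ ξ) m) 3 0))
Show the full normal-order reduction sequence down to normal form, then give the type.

normal-order reduction sequence:
  (\(f : Nat). Pi (γ : (\(s : Type1). \(a : Nat). s) (Type0) (succ (succ (succ f)))). γ -> γ) (succ ((\(δ : Nat). \(m : Nat). elimNat (\(r : Nat). Nat) δ (\(y : Nat). \(ξ : Nat). succ ξ) m) 3 0))
  ~> Pi (f : (\(γ : Type1). \(s : Nat). γ) (Type0) (succ (succ (succ (succ ((\(a : Nat). \(δ : Nat). elimNat (\(m : Nat). Nat) a (\(r : Nat). \(y : Nat). succ y) δ) 3 0)))))). f -> f
  ~> Pi (f : (\(γ : Nat). Type0) (succ (succ (succ (succ ((\(s : Nat). \(a : Nat). elimNat (\(δ : Nat). Nat) s (\(m : Nat). \(r : Nat). succ r) a) 3 0)))))). f -> f
  ~> Pi (f : Type0). f -> f
type:
  Type1


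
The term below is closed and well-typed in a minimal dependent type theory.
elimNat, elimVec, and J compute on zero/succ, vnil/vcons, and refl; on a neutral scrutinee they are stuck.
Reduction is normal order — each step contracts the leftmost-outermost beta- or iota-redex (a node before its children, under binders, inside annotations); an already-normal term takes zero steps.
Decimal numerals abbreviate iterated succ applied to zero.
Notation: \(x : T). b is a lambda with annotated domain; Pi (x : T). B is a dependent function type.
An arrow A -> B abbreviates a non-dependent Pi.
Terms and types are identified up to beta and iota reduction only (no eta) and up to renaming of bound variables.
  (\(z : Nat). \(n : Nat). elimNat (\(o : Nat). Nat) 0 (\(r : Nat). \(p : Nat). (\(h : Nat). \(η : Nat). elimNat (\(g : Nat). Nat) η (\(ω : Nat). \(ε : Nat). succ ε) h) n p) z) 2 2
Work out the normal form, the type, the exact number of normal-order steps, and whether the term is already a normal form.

reduced normal form:
  4
the term's type:
  Nat
reduction steps (normal order): 27
term was already normal: no
first redex: a beta-redex


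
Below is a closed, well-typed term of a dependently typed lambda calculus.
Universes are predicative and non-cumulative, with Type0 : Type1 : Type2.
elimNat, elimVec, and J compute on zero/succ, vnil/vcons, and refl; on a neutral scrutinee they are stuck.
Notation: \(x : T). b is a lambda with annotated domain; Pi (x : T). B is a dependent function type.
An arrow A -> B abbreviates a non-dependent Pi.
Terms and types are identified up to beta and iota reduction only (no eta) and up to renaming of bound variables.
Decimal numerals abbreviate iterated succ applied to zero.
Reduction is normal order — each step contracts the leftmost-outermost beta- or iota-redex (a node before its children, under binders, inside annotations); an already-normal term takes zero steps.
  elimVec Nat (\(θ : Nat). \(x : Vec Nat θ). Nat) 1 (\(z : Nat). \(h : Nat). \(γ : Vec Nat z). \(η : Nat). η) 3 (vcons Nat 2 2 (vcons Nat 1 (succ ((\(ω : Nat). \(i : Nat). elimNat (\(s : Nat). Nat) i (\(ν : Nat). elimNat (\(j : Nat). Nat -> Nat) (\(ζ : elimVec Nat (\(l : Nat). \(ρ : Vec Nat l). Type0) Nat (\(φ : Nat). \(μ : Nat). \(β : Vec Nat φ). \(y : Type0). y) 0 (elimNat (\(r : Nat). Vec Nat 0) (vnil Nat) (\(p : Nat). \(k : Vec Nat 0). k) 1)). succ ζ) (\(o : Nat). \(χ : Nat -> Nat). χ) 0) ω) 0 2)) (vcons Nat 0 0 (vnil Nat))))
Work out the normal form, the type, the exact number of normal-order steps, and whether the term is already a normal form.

resulting normal form:
  1
inferred type:
  Nat
normal-order step count: 16
already normal: no
first contracted redex: an elimVec iota-redex


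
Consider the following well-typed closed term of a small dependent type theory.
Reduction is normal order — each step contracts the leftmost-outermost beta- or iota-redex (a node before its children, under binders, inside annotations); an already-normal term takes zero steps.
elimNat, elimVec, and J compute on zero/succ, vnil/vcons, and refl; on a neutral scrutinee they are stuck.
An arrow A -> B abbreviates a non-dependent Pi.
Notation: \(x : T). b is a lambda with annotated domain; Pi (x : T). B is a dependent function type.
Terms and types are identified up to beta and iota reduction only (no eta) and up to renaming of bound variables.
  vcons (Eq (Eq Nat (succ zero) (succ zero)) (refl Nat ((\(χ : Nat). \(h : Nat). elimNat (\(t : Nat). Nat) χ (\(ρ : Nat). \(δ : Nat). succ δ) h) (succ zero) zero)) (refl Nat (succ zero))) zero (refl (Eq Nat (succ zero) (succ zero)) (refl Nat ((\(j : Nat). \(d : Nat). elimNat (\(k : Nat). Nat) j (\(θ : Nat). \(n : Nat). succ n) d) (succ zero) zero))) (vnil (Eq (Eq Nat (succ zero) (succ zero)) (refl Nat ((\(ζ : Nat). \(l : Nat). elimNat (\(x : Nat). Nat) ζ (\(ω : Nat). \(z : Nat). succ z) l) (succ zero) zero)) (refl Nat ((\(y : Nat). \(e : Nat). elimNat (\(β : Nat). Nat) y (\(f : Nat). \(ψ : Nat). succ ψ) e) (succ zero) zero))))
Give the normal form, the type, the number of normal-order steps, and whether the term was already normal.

normal form:
  vcons (Eq (Eq Nat (succ zero) (succ zero)) (refl Nat (succ zero)) (refl Nat (succ zero))) zero (refl (Eq Nat (succ zero) (succ zero)) (refl Nat (succ zero))) (vnil (Eq (Eq Nat (succ zero) (succ zero)) (refl Nat (succ zero)) (refl Nat (succ zero))))
the term's type:
  Vec (Eq (Eq Nat (succ zero) (succ zero)) (refl Nat (succ zero)) (refl Nat (succ zero))) (succ zero)
steps to reach normal form (normal order): 12
started in normal form: no
first redex: a beta-redex
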